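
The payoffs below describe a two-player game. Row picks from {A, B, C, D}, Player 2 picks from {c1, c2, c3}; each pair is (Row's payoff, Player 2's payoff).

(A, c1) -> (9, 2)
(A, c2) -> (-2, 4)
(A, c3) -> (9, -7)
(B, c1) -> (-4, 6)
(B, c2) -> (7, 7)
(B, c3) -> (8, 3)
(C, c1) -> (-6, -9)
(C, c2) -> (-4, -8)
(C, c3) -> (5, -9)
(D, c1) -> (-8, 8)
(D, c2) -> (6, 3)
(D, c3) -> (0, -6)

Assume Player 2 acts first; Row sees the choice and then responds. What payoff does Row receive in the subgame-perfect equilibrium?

7

Solve by backward induction (Player 2 leads).
- c1: Row compares 9, -4, -6, -8 and picks A; Player 2 would get 2.
- c2: Row compares -2, 7, -4, 6 and picks B; Player 2 would get 7.
- c3: Row compares 9, 8, 5, 0 and picks A; Player 2 would get -7.
Maximizing over 2, 7, -7, Player 2 chooses c2. Subgame-perfect outcome: (B, c2) with payoffs (7, 7).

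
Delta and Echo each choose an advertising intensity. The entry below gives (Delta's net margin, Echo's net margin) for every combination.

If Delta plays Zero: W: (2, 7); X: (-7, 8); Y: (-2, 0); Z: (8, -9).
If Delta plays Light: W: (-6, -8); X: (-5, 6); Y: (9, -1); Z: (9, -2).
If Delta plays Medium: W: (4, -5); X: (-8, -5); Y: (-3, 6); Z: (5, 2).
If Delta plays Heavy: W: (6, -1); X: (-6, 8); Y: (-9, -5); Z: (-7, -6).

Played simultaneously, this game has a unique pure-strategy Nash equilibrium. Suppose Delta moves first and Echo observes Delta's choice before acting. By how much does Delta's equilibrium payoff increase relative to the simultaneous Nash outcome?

2

Work backward from Echo's decision.
- Zero → Echo plays X (best of 7, 8, 0, -9); Delta gets -7.
- Light → Echo plays X (best of -8, 6, -1, -2); Delta gets -5.
- Medium → Echo plays Y (best of -5, -5, 6, 2); Delta gets -3.
- Heavy → Echo plays X (best of -1, 8, -5, -6); Delta gets -6.
Among -7, -5, -3, -6, the best is -3 at Medium. Subgame-perfect outcome: (Medium, Y) with payoffs (-3, 6).
Now find the simultaneous Nash equilibrium.
Delta's best replies: W→Heavy; X→Light; Y→Light; Z→Light.
Echo's best replies: Zero→X; Light→X; Medium→Y; Heavy→X.
The unique mutual best reply is (Light, X), giving (-5, 6).
Delta's commitment gain: -3 − -5 = 2.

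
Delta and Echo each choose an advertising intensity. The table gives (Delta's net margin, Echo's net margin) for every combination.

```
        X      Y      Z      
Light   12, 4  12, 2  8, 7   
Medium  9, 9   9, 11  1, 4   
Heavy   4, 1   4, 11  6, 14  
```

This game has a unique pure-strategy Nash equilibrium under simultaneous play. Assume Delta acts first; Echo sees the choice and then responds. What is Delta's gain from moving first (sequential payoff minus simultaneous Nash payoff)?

Solve by backward induction (Delta leads).
- Light: Echo compares 4, 2, 7 and picks Z; Delta would get 8.
- Medium: Echo compares 9, 11, 4 and picks Y; Delta would get 9.
- Heavy: Echo compares 1, 11, 14 and picks Z; Delta would get 6.
Maximizing over 8, 9, 6, Delta chooses Medium. Subgame-perfect outcome: (Medium, Y) with payoffs (9, 11).
Under simultaneous play:
Delta's best replies: X→Light; Y→Light; Z→Light.
Echo's best replies: Light→Z; Medium→Y; Heavy→Z.
The unique mutual best reply is (Light, Z), giving (8, 7).
Delta's commitment gain: 9 − 8 = 1.

1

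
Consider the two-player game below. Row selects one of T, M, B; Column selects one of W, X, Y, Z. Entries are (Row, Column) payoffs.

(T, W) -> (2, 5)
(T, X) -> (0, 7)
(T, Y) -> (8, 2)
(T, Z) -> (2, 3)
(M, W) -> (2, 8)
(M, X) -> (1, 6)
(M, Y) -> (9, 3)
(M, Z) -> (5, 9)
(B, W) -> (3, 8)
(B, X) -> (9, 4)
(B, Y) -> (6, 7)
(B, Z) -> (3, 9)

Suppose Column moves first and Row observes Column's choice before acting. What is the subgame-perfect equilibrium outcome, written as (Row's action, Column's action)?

Work backward from Row's decision.
- W: Row compares 2, 2, 3 and picks B; Column would get 8.
- X: Row compares 0, 1, 9 and picks B; Column would get 4.
- Y: Row compares 8, 9, 6 and picks M; Column would get 3.
- Z: Row compares 2, 5, 3 and picks M; Column would get 9.
Among 8, 4, 3, 9, the best is 9 at Z. Subgame-perfect outcome: (M, Z) with payoffs (5, 9).

(M, Z)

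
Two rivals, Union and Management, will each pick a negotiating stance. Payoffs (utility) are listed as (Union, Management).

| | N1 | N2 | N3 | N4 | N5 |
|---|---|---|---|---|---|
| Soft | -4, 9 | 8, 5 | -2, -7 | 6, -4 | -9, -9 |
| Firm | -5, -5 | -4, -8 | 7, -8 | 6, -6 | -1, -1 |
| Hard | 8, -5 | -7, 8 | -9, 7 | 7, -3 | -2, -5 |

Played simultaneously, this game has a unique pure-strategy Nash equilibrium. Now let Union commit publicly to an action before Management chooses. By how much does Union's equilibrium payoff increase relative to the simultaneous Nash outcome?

Backward induction with Union moving first.
- Soft: Management compares 9, 5, -7, -4, -9 and picks N1; Union would get -4.
- Firm: Management compares -5, -8, -8, -6, -1 and picks N5; Union would get -1.
- Hard: Management compares -5, 8, 7, -3, -5 and picks N2; Union would get -7.
Union's induced payoffs are -4, -1, -7, so Union commits to Firm. Subgame-perfect outcome: (Firm, N5) with payoffs (-1, -1).
Under simultaneous play:
Union's best replies: N1→Hard; N2→Soft; N3→Firm; N4→Hard; N5→Firm.
Management's best replies: Soft→N1; Firm→N5; Hard→N2.
Only (Firm, N5) has each player best-responding; Nash payoffs (-1, -1).
Union's commitment gain: -1 − -1 = 0.

0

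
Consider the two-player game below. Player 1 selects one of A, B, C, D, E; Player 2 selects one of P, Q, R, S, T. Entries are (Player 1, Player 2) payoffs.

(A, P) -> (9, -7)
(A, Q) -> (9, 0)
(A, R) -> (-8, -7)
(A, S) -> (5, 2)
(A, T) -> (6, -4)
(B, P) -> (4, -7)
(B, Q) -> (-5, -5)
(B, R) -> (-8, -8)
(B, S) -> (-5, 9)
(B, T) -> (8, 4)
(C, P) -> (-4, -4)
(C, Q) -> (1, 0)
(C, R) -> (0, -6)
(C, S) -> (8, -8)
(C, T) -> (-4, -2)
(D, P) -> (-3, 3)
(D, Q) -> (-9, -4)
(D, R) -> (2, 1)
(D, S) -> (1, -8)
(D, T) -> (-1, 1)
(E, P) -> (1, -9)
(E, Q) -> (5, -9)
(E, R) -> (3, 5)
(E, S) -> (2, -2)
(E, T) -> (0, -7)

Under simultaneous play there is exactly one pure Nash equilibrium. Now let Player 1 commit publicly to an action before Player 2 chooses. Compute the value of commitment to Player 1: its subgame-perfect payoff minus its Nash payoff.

2

Work backward from Player 2's decision.
- A → Player 2 plays S (best of -7, 0, -7, 2, -4); Player 1 gets 5.
- B → Player 2 plays S (best of -7, -5, -8, 9, 4); Player 1 gets -5.
- C → Player 2 plays Q (best of -4, 0, -6, -8, -2); Player 1 gets 1.
- D → Player 2 plays P (best of 3, -4, 1, -8, 1); Player 1 gets -3.
- E → Player 2 plays R (best of -9, -9, 5, -2, -7); Player 1 gets 3.
Among 5, -5, 1, -3, 3, the best is 5 at A. Subgame-perfect outcome: (A, S) with payoffs (5, 2).
Now find the simultaneous Nash equilibrium.
Player 1's best replies: P→A; Q→A; R→E; S→C; T→B.
Player 2's best replies: A→S; B→S; C→Q; D→P; E→R.
Only (E, R) has each player best-responding; Nash payoffs (3, 5).
Player 1's commitment gain: 5 − 3 = 2.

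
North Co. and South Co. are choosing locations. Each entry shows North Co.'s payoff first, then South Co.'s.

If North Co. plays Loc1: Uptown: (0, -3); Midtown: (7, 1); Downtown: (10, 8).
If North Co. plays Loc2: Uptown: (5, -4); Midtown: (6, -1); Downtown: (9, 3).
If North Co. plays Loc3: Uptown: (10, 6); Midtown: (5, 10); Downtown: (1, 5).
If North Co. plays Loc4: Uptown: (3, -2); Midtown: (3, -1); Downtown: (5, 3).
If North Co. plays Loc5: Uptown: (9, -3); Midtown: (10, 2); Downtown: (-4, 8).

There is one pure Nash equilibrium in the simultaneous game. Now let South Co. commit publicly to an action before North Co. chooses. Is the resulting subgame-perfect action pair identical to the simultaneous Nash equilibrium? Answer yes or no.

yes

North Co. best-responds to each possible South Co. move:
- Uptown → North Co. plays Loc3 (best of 0, 5, 10, 3, 9); South Co. gets 6.
- Midtown → North Co. plays Loc5 (best of 7, 6, 5, 3, 10); South Co. gets 2.
- Downtown → North Co. plays Loc1 (best of 10, 9, 1, 5, -4); South Co. gets 8.
South Co.'s induced payoffs are 6, 2, 8, so South Co. commits to Downtown. Subgame-perfect outcome: (Loc1, Downtown) with payoffs (10, 8).
Now find the simultaneous Nash equilibrium.
North Co.'s best replies: Uptown→Loc3; Midtown→Loc5; Downtown→Loc1.
South Co.'s best replies: Loc1→Downtown; Loc2→Downtown; Loc3→Midtown; Loc4→Downtown; Loc5→Downtown.
Only (Loc1, Downtown) has each player best-responding; Nash payoffs (10, 8).
Sequential outcome (Loc1, Downtown) coincides with the Nash profile (Loc1, Downtown).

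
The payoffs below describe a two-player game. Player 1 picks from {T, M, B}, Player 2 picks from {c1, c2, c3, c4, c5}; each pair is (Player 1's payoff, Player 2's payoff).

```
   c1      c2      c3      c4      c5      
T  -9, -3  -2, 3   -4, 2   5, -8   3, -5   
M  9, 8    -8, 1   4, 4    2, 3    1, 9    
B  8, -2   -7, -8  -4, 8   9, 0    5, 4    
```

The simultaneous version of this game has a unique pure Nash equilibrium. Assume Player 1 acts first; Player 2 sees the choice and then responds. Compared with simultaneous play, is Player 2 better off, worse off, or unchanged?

Player 2 best-responds to each possible Player 1 move:
- T: BR = c2, leader payoff -2.
- M: BR = c5, leader payoff 1.
- B: BR = c3, leader payoff -4.
Maximizing over -2, 1, -4, Player 1 chooses M. Subgame-perfect outcome: (M, c5) with payoffs (1, 9).
Now find the simultaneous Nash equilibrium.
Player 1's best replies: c1→M; c2→T; c3→M; c4→B; c5→B.
Player 2's best replies: T→c2; M→c5; B→c3.
Only (T, c2) has each player best-responding; Nash payoffs (-2, 3).
Player 2 earns 9 sequentially versus 3 at the Nash outcome: better off.

better off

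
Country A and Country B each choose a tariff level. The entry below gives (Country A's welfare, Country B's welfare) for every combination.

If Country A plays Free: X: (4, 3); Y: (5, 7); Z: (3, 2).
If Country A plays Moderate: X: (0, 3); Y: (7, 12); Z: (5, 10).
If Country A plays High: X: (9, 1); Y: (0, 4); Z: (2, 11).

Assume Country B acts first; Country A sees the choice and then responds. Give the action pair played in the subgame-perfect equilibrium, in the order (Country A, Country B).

(Moderate, Y)

Solve by backward induction (Country B leads).
- X: BR = High, leader payoff 1.
- Y: BR = Moderate, leader payoff 12.
- Z: BR = Moderate, leader payoff 10.
Country B's induced payoffs are 1, 12, 10, so Country B commits to Y. Subgame-perfect outcome: (Moderate, Y) with payoffs (7, 12).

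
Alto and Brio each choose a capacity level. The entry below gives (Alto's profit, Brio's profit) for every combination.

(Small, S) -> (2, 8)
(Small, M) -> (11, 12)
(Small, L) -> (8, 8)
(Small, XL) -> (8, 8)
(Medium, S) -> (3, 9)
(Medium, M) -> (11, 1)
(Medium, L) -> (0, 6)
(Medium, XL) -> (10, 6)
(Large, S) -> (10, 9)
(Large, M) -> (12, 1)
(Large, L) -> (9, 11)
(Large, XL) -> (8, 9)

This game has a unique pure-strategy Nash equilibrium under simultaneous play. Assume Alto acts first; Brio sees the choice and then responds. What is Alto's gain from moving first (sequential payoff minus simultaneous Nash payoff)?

2

Work backward from Brio's decision.
- Small: Brio compares 8, 12, 8, 8 and picks M; Alto would get 11.
- Medium: Brio compares 9, 1, 6, 6 and picks S; Alto would get 3.
- Large: Brio compares 9, 1, 11, 9 and picks L; Alto would get 9.
Alto's induced payoffs are 11, 3, 9, so Alto commits to Small. Subgame-perfect outcome: (Small, M) with payoffs (11, 12).
Now find the simultaneous Nash equilibrium.
Alto's best replies: S→Large; M→Large; L→Large; XL→Medium.
Brio's best replies: Small→M; Medium→S; Large→L.
Only (Large, L) has each player best-responding; Nash payoffs (9, 11).
Alto's commitment gain: 11 − 9 = 2.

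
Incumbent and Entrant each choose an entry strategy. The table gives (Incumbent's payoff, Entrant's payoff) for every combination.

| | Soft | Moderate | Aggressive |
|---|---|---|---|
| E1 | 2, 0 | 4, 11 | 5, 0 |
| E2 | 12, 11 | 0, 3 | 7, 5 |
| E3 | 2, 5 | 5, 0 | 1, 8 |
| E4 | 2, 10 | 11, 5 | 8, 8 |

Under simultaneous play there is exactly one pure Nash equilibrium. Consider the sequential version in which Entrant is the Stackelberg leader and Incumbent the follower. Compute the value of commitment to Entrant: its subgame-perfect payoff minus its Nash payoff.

Incumbent best-responds to each possible Entrant move:
- Soft: Incumbent compares 2, 12, 2, 2 and picks E2; Entrant would get 11.
- Moderate: Incumbent compares 4, 0, 5, 11 and picks E4; Entrant would get 5.
- Aggressive: Incumbent compares 5, 7, 1, 8 and picks E4; Entrant would get 8.
Maximizing over 11, 5, 8, Entrant chooses Soft. Subgame-perfect outcome: (E2, Soft) with payoffs (12, 11).
Under simultaneous play:
Incumbent's best replies: Soft→E2; Moderate→E4; Aggressive→E4.
Entrant's best replies: E1→Moderate; E2→Soft; E3→Aggressive; E4→Soft.
Only (E2, Soft) has each player best-responding; Nash payoffs (12, 11).
Entrant's commitment gain: 11 − 11 = 0.

0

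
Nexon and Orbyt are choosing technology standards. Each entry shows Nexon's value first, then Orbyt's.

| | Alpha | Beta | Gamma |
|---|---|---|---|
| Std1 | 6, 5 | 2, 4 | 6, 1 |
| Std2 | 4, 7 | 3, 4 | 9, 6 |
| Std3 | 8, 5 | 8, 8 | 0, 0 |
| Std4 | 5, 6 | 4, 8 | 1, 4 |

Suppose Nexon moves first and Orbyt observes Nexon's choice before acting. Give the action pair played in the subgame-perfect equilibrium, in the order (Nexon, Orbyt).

(Std3, Beta)

Orbyt best-responds to each possible Nexon move:
- Std1: Orbyt compares 5, 4, 1 and picks Alpha; Nexon would get 6.
- Std2: Orbyt compares 7, 4, 6 and picks Alpha; Nexon would get 4.
- Std3: Orbyt compares 5, 8, 0 and picks Beta; Nexon would get 8.
- Std4: Orbyt compares 6, 8, 4 and picks Beta; Nexon would get 4.
Nexon's induced payoffs are 6, 4, 8, 4, so Nexon commits to Std3. Subgame-perfect outcome: (Std3, Beta) with payoffs (8, 8).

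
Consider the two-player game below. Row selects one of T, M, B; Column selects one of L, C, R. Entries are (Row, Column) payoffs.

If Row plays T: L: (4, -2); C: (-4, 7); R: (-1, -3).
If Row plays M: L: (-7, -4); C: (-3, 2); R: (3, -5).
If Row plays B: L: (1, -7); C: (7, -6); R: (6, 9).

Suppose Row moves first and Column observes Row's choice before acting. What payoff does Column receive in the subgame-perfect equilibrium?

9

Backward induction with Row moving first.
- T → Column plays C (best of -2, 7, -3); Row gets -4.
- M → Column plays C (best of -4, 2, -5); Row gets -3.
- B → Column plays R (best of -7, -6, 9); Row gets 6.
Row's induced payoffs are -4, -3, 6, so Row commits to B. Subgame-perfect outcome: (B, R) with payoffs (6, 9).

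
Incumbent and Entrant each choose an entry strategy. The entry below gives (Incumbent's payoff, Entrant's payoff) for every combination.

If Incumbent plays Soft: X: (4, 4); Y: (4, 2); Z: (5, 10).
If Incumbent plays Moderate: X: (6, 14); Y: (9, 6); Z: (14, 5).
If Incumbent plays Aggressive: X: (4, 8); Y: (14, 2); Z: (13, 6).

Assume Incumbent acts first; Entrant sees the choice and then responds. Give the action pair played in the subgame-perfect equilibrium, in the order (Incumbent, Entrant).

Solve by backward induction (Incumbent leads).
- Soft → Entrant plays Z (best of 4, 2, 10); Incumbent gets 5.
- Moderate → Entrant plays X (best of 14, 6, 5); Incumbent gets 6.
- Aggressive → Entrant plays X (best of 8, 2, 6); Incumbent gets 4.
Among 5, 6, 4, the best is 6 at Moderate. Subgame-perfect outcome: (Moderate, X) with payoffs (6, 14).

(Moderate, X)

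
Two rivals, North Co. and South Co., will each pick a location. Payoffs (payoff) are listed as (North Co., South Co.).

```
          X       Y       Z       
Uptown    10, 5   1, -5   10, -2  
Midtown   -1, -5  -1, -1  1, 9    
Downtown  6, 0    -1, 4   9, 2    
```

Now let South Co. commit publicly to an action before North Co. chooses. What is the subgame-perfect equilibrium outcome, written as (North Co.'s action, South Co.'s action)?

(Uptown, X)

Solve by backward induction (South Co. leads).
- X → North Co. plays Uptown (best of 10, -1, 6); South Co. gets 5.
- Y → North Co. plays Uptown (best of 1, -1, -1); South Co. gets -5.
- Z → North Co. plays Uptown (best of 10, 1, 9); South Co. gets -2.
Maximizing over 5, -5, -2, South Co. chooses X. Subgame-perfect outcome: (Uptown, X) with payoffs (10, 5).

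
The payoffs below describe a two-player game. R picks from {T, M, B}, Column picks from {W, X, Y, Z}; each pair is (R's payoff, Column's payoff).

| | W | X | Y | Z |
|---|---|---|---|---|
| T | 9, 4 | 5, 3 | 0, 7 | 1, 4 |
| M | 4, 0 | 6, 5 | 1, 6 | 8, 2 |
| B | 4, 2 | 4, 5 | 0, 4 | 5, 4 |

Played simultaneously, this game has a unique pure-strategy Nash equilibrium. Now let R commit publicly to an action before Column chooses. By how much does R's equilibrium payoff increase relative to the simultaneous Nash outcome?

Column best-responds to each possible R move:
- T: BR = Y, leader payoff 0.
- M: BR = Y, leader payoff 1.
- B: BR = X, leader payoff 4.
Maximizing over 0, 1, 4, R chooses B. Subgame-perfect outcome: (B, X) with payoffs (4, 5).
Under simultaneous play:
R's best replies: W→T; X→M; Y→M; Z→M.
Column's best replies: T→Y; M→Y; B→X.
The unique mutual best reply is (M, Y), giving (1, 6).
R's commitment gain: 4 − 1 = 3.

3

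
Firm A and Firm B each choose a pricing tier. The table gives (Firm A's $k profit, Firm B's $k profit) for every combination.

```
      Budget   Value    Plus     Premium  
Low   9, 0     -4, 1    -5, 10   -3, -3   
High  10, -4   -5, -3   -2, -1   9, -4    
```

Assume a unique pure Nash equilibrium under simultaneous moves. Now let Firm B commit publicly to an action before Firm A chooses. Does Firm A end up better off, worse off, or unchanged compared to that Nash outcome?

worse off

Firm A best-responds to each possible Firm B move:
- Budget: Firm A compares 9, 10 and picks High; Firm B would get -4.
- Value: Firm A compares -4, -5 and picks Low; Firm B would get 1.
- Plus: Firm A compares -5, -2 and picks High; Firm B would get -1.
- Premium: Firm A compares -3, 9 and picks High; Firm B would get -4.
Among -4, 1, -1, -4, the best is 1 at Value. Subgame-perfect outcome: (Low, Value) with payoffs (-4, 1).
Now find the simultaneous Nash equilibrium.
Firm A's best replies: Budget→High; Value→Low; Plus→High; Premium→High.
Firm B's best replies: Low→Plus; High→Plus.
The unique mutual best reply is (High, Plus), giving (-2, -1).
Firm A earns -4 sequentially versus -2 at the Nash outcome: worse off.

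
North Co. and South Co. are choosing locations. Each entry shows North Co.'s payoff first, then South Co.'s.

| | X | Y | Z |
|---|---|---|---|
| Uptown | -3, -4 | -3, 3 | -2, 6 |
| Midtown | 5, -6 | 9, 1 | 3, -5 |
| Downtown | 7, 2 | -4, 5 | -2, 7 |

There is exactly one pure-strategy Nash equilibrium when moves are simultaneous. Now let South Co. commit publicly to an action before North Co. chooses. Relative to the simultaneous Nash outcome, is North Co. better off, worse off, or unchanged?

worse off

Work backward from North Co.'s decision.
- X: BR = Downtown, leader payoff 2.
- Y: BR = Midtown, leader payoff 1.
- Z: BR = Midtown, leader payoff -5.
South Co.'s induced payoffs are 2, 1, -5, so South Co. commits to X. Subgame-perfect outcome: (Downtown, X) with payoffs (7, 2).
Under simultaneous play:
North Co.'s best replies: X→Downtown; Y→Midtown; Z→Midtown.
South Co.'s best replies: Uptown→Z; Midtown→Y; Downtown→Z.
Only (Midtown, Y) has each player best-responding; Nash payoffs (9, 1).
North Co. earns 7 sequentially versus 9 at the Nash outcome: worse off.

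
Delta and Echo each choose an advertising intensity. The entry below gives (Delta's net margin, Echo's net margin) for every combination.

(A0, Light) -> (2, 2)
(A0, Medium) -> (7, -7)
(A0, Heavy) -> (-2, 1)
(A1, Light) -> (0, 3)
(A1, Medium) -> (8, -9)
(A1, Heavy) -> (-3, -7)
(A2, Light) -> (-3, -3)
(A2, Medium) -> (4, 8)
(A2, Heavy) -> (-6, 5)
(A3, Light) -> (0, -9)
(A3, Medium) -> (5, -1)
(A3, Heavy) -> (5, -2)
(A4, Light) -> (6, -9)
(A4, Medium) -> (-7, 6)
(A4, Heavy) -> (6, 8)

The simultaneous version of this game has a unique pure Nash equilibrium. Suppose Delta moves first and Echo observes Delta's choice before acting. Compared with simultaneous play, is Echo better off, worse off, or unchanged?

Echo best-responds to each possible Delta move:
- A0 → Echo plays Light (best of 2, -7, 1); Delta gets 2.
- A1 → Echo plays Light (best of 3, -9, -7); Delta gets 0.
- A2 → Echo plays Medium (best of -3, 8, 5); Delta gets 4.
- A3 → Echo plays Medium (best of -9, -1, -2); Delta gets 5.
- A4 → Echo plays Heavy (best of -9, 6, 8); Delta gets 6.
Maximizing over 2, 0, 4, 5, 6, Delta chooses A4. Subgame-perfect outcome: (A4, Heavy) with payoffs (6, 8).
Under simultaneous play:
Delta's best replies: Light→A4; Medium→A1; Heavy→A4.
Echo's best replies: A0→Light; A1→Light; A2→Medium; A3→Medium; A4→Heavy.
Only (A4, Heavy) has each player best-responding; Nash payoffs (6, 8).
Echo earns 8 sequentially versus 8 at the Nash outcome: unchanged.

unchanged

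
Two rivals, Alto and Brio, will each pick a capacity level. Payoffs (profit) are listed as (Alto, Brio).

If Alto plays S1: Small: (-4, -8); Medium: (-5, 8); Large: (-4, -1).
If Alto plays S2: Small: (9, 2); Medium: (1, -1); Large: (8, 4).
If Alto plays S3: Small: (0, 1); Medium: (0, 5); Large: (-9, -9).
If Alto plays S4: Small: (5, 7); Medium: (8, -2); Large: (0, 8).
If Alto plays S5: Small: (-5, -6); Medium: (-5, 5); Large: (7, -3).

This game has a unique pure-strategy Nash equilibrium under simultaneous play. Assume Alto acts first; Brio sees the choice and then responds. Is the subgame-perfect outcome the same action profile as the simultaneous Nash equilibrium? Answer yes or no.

Brio best-responds to each possible Alto move:
- S1: Brio compares -8, 8, -1 and picks Medium; Alto would get -5.
- S2: Brio compares 2, -1, 4 and picks Large; Alto would get 8.
- S3: Brio compares 1, 5, -9 and picks Medium; Alto would get 0.
- S4: Brio compares 7, -2, 8 and picks Large; Alto would get 0.
- S5: Brio compares -6, 5, -3 and picks Medium; Alto would get -5.
Maximizing over -5, 8, 0, 0, -5, Alto chooses S2. Subgame-perfect outcome: (S2, Large) with payoffs (8, 4).
For the simultaneous game, intersect best replies.
Alto's best replies: Small→S2; Medium→S4; Large→S2.
Brio's best replies: S1→Medium; S2→Large; S3→Medium; S4→Large; S5→Medium.
The unique mutual best reply is (S2, Large), giving (8, 4).
Sequential outcome (S2, Large) coincides with the Nash profile (S2, Large).

yes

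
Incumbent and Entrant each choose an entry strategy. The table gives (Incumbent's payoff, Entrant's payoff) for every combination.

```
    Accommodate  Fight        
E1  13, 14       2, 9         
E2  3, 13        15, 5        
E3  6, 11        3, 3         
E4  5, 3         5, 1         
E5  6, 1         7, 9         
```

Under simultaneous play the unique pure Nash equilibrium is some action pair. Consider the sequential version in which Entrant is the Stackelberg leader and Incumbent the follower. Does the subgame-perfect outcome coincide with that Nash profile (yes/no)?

Backward induction with Entrant moving first.
- Accommodate: BR = E1, leader payoff 14.
- Fight: BR = E2, leader payoff 5.
Among 14, 5, the best is 14 at Accommodate. Subgame-perfect outcome: (E1, Accommodate) with payoffs (13, 14).
For the simultaneous game, intersect best replies.
Incumbent's best replies: Accommodate→E1; Fight→E2.
Entrant's best replies: E1→Accommodate; E2→Accommodate; E3→Accommodate; E4→Accommodate; E5→Fight.
The unique mutual best reply is (E1, Accommodate), giving (13, 14).
Sequential outcome (E1, Accommodate) coincides with the Nash profile (E1, Accommodate).

yes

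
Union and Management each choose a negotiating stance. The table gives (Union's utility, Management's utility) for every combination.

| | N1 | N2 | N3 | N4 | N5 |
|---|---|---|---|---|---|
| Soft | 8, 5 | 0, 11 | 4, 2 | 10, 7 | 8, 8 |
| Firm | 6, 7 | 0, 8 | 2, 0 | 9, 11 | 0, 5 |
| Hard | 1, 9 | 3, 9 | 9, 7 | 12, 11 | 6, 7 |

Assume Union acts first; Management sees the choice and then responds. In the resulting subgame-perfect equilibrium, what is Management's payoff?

11

Backward induction with Union moving first.
- Soft: BR = N2, leader payoff 0.
- Firm: BR = N4, leader payoff 9.
- Hard: BR = N4, leader payoff 12.
Maximizing over 0, 9, 12, Union chooses Hard. Subgame-perfect outcome: (Hard, N4) with payoffs (12, 11).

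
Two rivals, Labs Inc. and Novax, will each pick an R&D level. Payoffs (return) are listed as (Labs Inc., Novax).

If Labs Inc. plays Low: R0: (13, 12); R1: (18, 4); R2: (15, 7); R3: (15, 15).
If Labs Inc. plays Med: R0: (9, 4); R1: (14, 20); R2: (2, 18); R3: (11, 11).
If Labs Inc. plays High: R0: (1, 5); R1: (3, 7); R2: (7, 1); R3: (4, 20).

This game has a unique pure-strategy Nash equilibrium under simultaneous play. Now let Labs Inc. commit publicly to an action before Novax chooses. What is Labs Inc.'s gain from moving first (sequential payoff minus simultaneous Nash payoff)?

0

Solve by backward induction (Labs Inc. leads).
- Low → Novax plays R3 (best of 12, 4, 7, 15); Labs Inc. gets 15.
- Med → Novax plays R1 (best of 4, 20, 18, 11); Labs Inc. gets 14.
- High → Novax plays R3 (best of 5, 7, 1, 20); Labs Inc. gets 4.
Labs Inc.'s induced payoffs are 15, 14, 4, so Labs Inc. commits to Low. Subgame-perfect outcome: (Low, R3) with payoffs (15, 15).
Now find the simultaneous Nash equilibrium.
Labs Inc.'s best replies: R0→Low; R1→Low; R2→Low; R3→Low.
Novax's best replies: Low→R3; Med→R1; High→R3.
The unique mutual best reply is (Low, R3), giving (15, 15).
Labs Inc.'s commitment gain: 15 − 15 = 0.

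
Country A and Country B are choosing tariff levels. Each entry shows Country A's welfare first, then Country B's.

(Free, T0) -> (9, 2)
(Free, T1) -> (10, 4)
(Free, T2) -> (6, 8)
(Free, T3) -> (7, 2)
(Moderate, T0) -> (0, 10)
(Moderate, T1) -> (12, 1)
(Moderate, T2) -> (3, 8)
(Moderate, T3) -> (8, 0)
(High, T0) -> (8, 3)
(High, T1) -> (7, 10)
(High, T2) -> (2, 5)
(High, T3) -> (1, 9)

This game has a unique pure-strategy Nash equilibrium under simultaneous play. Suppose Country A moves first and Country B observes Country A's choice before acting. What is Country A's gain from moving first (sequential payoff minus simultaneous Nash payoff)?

Work backward from Country B's decision.
- Free: Country B compares 2, 4, 8, 2 and picks T2; Country A would get 6.
- Moderate: Country B compares 10, 1, 8, 0 and picks T0; Country A would get 0.
- High: Country B compares 3, 10, 5, 9 and picks T1; Country A would get 7.
Among 6, 0, 7, the best is 7 at High. Subgame-perfect outcome: (High, T1) with payoffs (7, 10).
Now find the simultaneous Nash equilibrium.
Country A's best replies: T0→Free; T1→Moderate; T2→Free; T3→Moderate.
Country B's best replies: Free→T2; Moderate→T0; High→T1.
Only (Free, T2) has each player best-responding; Nash payoffs (6, 8).
Country A's commitment gain: 7 − 6 = 1.

1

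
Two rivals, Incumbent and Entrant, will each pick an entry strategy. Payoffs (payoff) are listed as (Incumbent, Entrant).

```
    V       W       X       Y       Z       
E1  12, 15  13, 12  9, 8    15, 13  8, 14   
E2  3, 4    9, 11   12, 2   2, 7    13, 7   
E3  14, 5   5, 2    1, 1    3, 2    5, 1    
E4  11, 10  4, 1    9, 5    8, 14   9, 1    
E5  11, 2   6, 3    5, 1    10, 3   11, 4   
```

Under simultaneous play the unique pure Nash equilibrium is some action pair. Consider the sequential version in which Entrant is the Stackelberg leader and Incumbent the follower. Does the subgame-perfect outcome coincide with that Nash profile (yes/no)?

Solve by backward induction (Entrant leads).
- V → Incumbent plays E3 (best of 12, 3, 14, 11, 11); Entrant gets 5.
- W → Incumbent plays E1 (best of 13, 9, 5, 4, 6); Entrant gets 12.
- X → Incumbent plays E2 (best of 9, 12, 1, 9, 5); Entrant gets 2.
- Y → Incumbent plays E1 (best of 15, 2, 3, 8, 10); Entrant gets 13.
- Z → Incumbent plays E2 (best of 8, 13, 5, 9, 11); Entrant gets 7.
Among 5, 12, 2, 13, 7, the best is 13 at Y. Subgame-perfect outcome: (E1, Y) with payoffs (15, 13).
Under simultaneous play:
Incumbent's best replies: V→E3; W→E1; X→E2; Y→E1; Z→E2.
Entrant's best replies: E1→V; E2→W; E3→V; E4→Y; E5→Z.
The unique mutual best reply is (E3, V), giving (14, 5).
Sequential outcome (E1, Y) differs from the Nash profile (E3, V).

no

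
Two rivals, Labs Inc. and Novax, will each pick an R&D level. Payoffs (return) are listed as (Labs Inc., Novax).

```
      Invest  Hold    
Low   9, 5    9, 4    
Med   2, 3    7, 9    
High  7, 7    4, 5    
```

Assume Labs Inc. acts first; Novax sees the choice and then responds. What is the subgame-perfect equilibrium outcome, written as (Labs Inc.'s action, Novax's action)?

Backward induction with Labs Inc. moving first.
- Low → Novax plays Invest (best of 5, 4); Labs Inc. gets 9.
- Med → Novax plays Hold (best of 3, 9); Labs Inc. gets 7.
- High → Novax plays Invest (best of 7, 5); Labs Inc. gets 7.
Labs Inc.'s induced payoffs are 9, 7, 7, so Labs Inc. commits to Low. Subgame-perfect outcome: (Low, Invest) with payoffs (9, 5).

(Low, Invest)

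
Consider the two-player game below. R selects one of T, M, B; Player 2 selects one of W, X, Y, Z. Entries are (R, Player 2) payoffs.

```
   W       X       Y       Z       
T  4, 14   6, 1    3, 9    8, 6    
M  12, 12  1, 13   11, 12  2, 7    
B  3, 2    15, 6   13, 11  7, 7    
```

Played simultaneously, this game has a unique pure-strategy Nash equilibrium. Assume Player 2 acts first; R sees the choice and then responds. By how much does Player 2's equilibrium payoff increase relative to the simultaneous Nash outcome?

R best-responds to each possible Player 2 move:
- W → R plays M (best of 4, 12, 3); Player 2 gets 12.
- X → R plays B (best of 6, 1, 15); Player 2 gets 6.
- Y → R plays B (best of 3, 11, 13); Player 2 gets 11.
- Z → R plays T (best of 8, 2, 7); Player 2 gets 6.
Player 2's induced payoffs are 12, 6, 11, 6, so Player 2 commits to W. Subgame-perfect outcome: (M, W) with payoffs (12, 12).
For the simultaneous game, intersect best replies.
R's best replies: W→M; X→B; Y→B; Z→T.
Player 2's best replies: T→W; M→X; B→Y.
Only (B, Y) has each player best-responding; Nash payoffs (13, 11).
Player 2's commitment gain: 12 − 11 = 1.

1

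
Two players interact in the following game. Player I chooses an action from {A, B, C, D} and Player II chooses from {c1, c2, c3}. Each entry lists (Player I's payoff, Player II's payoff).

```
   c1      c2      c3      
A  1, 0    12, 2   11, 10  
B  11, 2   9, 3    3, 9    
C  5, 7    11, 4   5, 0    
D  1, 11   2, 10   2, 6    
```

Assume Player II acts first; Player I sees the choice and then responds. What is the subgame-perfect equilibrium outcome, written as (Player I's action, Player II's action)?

(A, c3)

Solve by backward induction (Player II leads).
- c1: BR = B, leader payoff 2.
- c2: BR = A, leader payoff 2.
- c3: BR = A, leader payoff 10.
Player II's induced payoffs are 2, 2, 10, so Player II commits to c3. Subgame-perfect outcome: (A, c3) with payoffs (11, 10).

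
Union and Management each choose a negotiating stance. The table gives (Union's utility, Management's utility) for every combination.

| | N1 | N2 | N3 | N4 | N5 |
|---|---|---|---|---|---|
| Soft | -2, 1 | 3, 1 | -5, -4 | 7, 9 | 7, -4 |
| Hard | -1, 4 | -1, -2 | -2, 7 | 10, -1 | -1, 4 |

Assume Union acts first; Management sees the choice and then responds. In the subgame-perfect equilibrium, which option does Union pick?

Work backward from Management's decision.
- Soft → Management plays N4 (best of 1, 1, -4, 9, -4); Union gets 7.
- Hard → Management plays N3 (best of 4, -2, 7, -1, 4); Union gets -2.
Union's induced payoffs are 7, -2, so Union commits to Soft. Subgame-perfect outcome: (Soft, N4) with payoffs (7, 9).

Soft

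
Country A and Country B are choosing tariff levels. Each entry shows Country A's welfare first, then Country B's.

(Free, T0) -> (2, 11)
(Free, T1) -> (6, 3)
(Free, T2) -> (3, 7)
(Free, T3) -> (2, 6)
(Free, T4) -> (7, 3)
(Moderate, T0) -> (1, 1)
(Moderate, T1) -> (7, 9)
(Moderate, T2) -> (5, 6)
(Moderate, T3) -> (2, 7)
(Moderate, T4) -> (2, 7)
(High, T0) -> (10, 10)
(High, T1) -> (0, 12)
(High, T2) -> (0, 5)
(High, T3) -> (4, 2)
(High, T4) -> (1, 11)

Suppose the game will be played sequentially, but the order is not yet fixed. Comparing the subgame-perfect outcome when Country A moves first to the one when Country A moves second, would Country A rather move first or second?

If Country A leads: Country B's best replies are Free→T0, Moderate→T1, High→T1; Country A's induced payoffs 2, 7, 0; outcome (Moderate, T1), payoffs (7, 9).
If Country B leads: Country A's best replies are T0→High, T1→Moderate, T2→Moderate, T3→High, T4→Free; Country B's induced payoffs 10, 9, 6, 2, 3; outcome (High, T0), payoffs (10, 10).
Country A gets 7 moving first and 10 moving second, so Country A prefers to move second.

second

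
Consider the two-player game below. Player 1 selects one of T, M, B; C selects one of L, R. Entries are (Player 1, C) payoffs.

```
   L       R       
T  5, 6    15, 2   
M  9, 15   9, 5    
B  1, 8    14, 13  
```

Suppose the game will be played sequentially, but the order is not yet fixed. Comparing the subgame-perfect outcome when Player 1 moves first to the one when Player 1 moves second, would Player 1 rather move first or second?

If Player 1 leads: C's best replies are T→L, M→L, B→R; Player 1's induced payoffs 5, 9, 14; outcome (B, R), payoffs (14, 13).
If C leads: Player 1's best replies are L→M, R→T; C's induced payoffs 15, 2; outcome (M, L), payoffs (9, 15).
Player 1 gets 14 moving first and 9 moving second, so Player 1 prefers to move first.

first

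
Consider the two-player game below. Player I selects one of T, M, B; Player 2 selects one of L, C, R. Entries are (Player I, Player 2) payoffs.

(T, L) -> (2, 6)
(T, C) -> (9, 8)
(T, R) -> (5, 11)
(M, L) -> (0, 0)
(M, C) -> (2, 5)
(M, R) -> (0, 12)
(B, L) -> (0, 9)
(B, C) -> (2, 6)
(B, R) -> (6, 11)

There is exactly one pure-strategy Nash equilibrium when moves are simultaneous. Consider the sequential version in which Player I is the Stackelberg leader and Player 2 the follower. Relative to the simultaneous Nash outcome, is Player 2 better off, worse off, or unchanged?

Work backward from Player 2's decision.
- T → Player 2 plays R (best of 6, 8, 11); Player I gets 5.
- M → Player 2 plays R (best of 0, 5, 12); Player I gets 0.
- B → Player 2 plays R (best of 9, 6, 11); Player I gets 6.
Player I's induced payoffs are 5, 0, 6, so Player I commits to B. Subgame-perfect outcome: (B, R) with payoffs (6, 11).
Now find the simultaneous Nash equilibrium.
Player I's best replies: L→T; C→T; R→B.
Player 2's best replies: T→R; M→R; B→R.
Only (B, R) has each player best-responding; Nash payoffs (6, 11).
Player 2 earns 11 sequentially versus 11 at the Nash outcome: unchanged.

unchanged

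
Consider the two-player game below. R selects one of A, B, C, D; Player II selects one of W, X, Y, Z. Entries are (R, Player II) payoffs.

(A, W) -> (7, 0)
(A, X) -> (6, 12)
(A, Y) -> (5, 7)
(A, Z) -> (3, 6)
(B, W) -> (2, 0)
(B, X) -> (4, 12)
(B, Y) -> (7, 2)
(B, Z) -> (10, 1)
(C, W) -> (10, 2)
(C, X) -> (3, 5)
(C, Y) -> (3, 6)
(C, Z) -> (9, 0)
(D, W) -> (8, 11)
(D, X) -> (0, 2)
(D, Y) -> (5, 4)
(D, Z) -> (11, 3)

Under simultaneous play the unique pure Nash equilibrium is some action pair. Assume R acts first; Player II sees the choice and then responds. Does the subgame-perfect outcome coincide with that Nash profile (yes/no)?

Backward induction with R moving first.
- A: BR = X, leader payoff 6.
- B: BR = X, leader payoff 4.
- C: BR = Y, leader payoff 3.
- D: BR = W, leader payoff 8.
R's induced payoffs are 6, 4, 3, 8, so R commits to D. Subgame-perfect outcome: (D, W) with payoffs (8, 11).
Under simultaneous play:
R's best replies: W→C; X→A; Y→B; Z→D.
Player II's best replies: A→X; B→X; C→Y; D→W.
The unique mutual best reply is (A, X), giving (6, 12).
Sequential outcome (D, W) differs from the Nash profile (A, X).

no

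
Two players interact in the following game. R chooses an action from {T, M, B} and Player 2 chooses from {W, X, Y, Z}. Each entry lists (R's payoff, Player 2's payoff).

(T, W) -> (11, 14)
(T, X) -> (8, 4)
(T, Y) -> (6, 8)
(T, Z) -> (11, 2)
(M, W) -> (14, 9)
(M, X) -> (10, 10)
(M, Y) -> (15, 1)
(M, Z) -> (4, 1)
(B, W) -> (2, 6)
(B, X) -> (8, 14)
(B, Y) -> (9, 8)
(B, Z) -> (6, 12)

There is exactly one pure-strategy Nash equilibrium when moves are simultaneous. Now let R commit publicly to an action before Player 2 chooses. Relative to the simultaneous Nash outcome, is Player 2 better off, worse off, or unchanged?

better off

Work backward from Player 2's decision.
- T: Player 2 compares 14, 4, 8, 2 and picks W; R would get 11.
- M: Player 2 compares 9, 10, 1, 1 and picks X; R would get 10.
- B: Player 2 compares 6, 14, 8, 12 and picks X; R would get 8.
Maximizing over 11, 10, 8, R chooses T. Subgame-perfect outcome: (T, W) with payoffs (11, 14).
For the simultaneous game, intersect best replies.
R's best replies: W→M; X→M; Y→M; Z→T.
Player 2's best replies: T→W; M→X; B→X.
The unique mutual best reply is (M, X), giving (10, 10).
Player 2 earns 14 sequentially versus 10 at the Nash outcome: better off.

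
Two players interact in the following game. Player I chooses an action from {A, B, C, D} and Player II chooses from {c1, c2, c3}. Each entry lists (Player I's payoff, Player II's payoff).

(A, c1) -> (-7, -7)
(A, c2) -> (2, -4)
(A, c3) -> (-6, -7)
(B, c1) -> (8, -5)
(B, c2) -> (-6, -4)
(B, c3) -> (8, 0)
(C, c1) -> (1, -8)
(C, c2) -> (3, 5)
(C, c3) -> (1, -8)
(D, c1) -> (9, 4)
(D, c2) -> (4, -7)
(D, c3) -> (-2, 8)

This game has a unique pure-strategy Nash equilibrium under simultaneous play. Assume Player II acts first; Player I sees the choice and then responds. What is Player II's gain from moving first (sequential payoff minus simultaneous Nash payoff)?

4

Work backward from Player I's decision.
- c1: BR = D, leader payoff 4.
- c2: BR = D, leader payoff -7.
- c3: BR = B, leader payoff 0.
Among 4, -7, 0, the best is 4 at c1. Subgame-perfect outcome: (D, c1) with payoffs (9, 4).
Now find the simultaneous Nash equilibrium.
Player I's best replies: c1→D; c2→D; c3→B.
Player II's best replies: A→c2; B→c3; C→c2; D→c3.
The unique mutual best reply is (B, c3), giving (8, 0).
Player II's commitment gain: 4 − 0 = 4.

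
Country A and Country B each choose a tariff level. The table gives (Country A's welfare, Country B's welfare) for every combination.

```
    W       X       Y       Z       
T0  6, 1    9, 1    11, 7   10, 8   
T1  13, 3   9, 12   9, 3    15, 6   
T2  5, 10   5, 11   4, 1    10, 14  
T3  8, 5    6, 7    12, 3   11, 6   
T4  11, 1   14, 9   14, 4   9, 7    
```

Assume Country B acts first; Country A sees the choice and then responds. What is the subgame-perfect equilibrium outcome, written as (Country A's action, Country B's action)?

(T4, X)

Solve by backward induction (Country B leads).
- W: Country A compares 6, 13, 5, 8, 11 and picks T1; Country B would get 3.
- X: Country A compares 9, 9, 5, 6, 14 and picks T4; Country B would get 9.
- Y: Country A compares 11, 9, 4, 12, 14 and picks T4; Country B would get 4.
- Z: Country A compares 10, 15, 10, 11, 9 and picks T1; Country B would get 6.
Maximizing over 3, 9, 4, 6, Country B chooses X. Subgame-perfect outcome: (T4, X) with payoffs (14, 9).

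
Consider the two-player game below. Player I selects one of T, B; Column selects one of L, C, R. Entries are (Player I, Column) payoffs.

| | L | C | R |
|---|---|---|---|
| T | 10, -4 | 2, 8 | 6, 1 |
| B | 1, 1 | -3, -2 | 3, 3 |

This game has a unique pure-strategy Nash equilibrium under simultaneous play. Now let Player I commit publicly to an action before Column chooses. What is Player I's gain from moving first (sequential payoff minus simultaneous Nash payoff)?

Work backward from Column's decision.
- T: BR = C, leader payoff 2.
- B: BR = R, leader payoff 3.
Player I's induced payoffs are 2, 3, so Player I commits to B. Subgame-perfect outcome: (B, R) with payoffs (3, 3).
Under simultaneous play:
Player I's best replies: L→T; C→T; R→T.
Column's best replies: T→C; B→R.
The unique mutual best reply is (T, C), giving (2, 8).
Player I's commitment gain: 3 − 2 = 1.

1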